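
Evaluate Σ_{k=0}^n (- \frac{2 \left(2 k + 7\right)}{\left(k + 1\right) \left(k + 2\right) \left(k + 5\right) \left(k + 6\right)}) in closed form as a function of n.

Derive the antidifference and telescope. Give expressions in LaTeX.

Step 1: r(k) = (k + 1)*(k + 5)*(2*k + 9)/((k + 3)*(k + 7)*(2*k + 7)).
Gosper form: A/B · C(k+1)/C(k) with A=k + 1, B=k + 7, C=k**3 + 21*k**2/2 + 73*k/2 + 42.
Solve (k + 1)·f(k+1) − (k + 6)·f(k) = k**3 + 21*k**2/2 + 73*k/2 + 42.
deg f ≤ 5 (via 1,1,3).
Match coefficients ⇒ f(k) = k*(k + 2)*(k + 3)*(k + 4)*(k + 6)/10.
R(k) = B(k−1)·f(k)/C(k) = k*(k + 2)*(k + 6)**2/(5*(2*k + 7)); s_k = R·t_k = 2*k*(-k - 6)/(5*(k**2 + 6*k + 5)).
Check: Δs_k = 2*(-2*k - 7)/(k**4 + 14*k**3 + 65*k**2 + 112*k + 60). ✓
Telescope: S(n) = s_(n+1) − s_(0) = 2*(-n**2 - 8*n - 7)/(5*(n**2 + 8*n + 12)) − (0) = 2*(-n**2 - 8*n - 7)/(5*(n**2 + 8*n + 12)).

S(n) = \frac{2 \left(- n^{2} - 8 n - 7\right)}{5 \left(n^{2} + 8 n + 12\right)}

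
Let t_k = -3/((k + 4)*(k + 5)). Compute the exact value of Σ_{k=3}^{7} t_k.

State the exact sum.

t_(k+1)/t_k = (k + 4)/(k + 6).
Normal form (A,B,C) = (k + 4, k + 6, 1).
f must satisfy (k + 4)·f(k+1) − (k + 5)·f(k) = 1.
d = 1 from the (1,1,0) case.
Solving with deg f ≤ 1: f(k) = k/4.
Then R = B(k−1)f/C = k*(k + 5)/4, so s_k = R(k)·t_k = -3*k/(4*k + 16).
Check: Δs_k = -3/(k**2 + 9*k + 20). ✓
Telescoping: Σ = s_(8) − s_(3) = -1/2 − (-9/28) = -5/28.

Σ = -5/28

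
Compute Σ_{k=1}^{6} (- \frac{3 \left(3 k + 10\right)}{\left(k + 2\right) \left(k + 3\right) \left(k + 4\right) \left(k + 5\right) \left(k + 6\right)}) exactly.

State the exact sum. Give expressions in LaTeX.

t_(k+1)/t_k = (k + 2)*(3*k + 13)/((k + 7)*(3*k + 10)).
A = k + 2, B = k + 7, C = k + 10/3.
Key eq: (k + 2)·f(k+1) = (k + 6)·f(k) + (k + 10/3).
From deg A=1, deg B=1, deg C=1: d=4.
Match coefficients ⇒ f(k) = k*(k + 3)*(k**2 + 11*k + 38)/120.
Then R = B(k−1)f/C = k*(k + 3)*(k + 6)*(k**2 + 11*k + 38)/(40*(3*k + 10)), so s_k = R(k)·t_k = 3*k*(-k**2 - 11*k - 38)/(40*(k**3 + 11*k**2 + 38*k + 40)).
Verify: 3*(-3*k - 10)/(k**5 + 20*k**4 + 155*k**3 + 580*k**2 + 1044*k + 720) matches t_k.
Evaluate s at k=7 and k=1: -287/3960 and -1/24; difference -61/1980.

Σ = -61/1980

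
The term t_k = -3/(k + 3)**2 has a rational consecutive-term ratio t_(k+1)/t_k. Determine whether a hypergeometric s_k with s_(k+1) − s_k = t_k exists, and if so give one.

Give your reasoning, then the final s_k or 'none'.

Step 1: r(k) = (k + 3)**2/(k + 4)**2.
Normal form (A,B,C) = (k**2 + 6*k + 9, k**2 + 8*k + 16, 1).
Key eq: (k**2 + 6*k + 9)·f(k+1) = (k**2 + 6*k + 9)·f(k) + (1).
Bound: deg f ≤ 0.
Write f(k) = c0. Then LHS − RHS = -1, requiring -1 = 0: contradictory. No certificate.

none — t_k is not Gosper-summable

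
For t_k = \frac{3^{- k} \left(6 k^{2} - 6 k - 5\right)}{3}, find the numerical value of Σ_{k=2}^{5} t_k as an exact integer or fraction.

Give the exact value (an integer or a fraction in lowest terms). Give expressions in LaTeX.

r(k) = (6*k**2 + 6*k - 5)/(3*(6*k**2 - 6*k - 5)) after simplifying.
So A=1/3 and B=1, with C=k**2 - k - 5/6.
Set up (1/3)·f(k+1) − (1)·f(k) − (k**2 - k - 5/6) = 0.
deg f ≤ 2 (via 0,0,2).
Solve for f: f(k) = -(3*k**2 - 1)/2 (degree 2 ≤ 2).
Certificate R = B(k−1)f/C = -3*(3*k**2 - 1)/(6*k**2 - 6*k - 5) gives s_k = (1 - 3*k**2)/3**k.
Δs = (6*k**2 - 6*k - 5)/(3*3**k), as required.
Telescoping: Σ = s_(6) − s_(2) = -107/729 − (-11/9) = 784/729.

Σ = 784/729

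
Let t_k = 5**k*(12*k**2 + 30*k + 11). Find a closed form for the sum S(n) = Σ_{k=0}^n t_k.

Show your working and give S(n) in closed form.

S(n) = 15*5**n*n**2 + 30*5**n*n + 10*5**n + 1

The ratio is 5*(12*k**2 + 54*k + 53)/(12*k**2 + 30*k + 11).
Take A(k)=5, B(k)=1, C(k)=k**2 + 5*k/2 + 11/12.
f must satisfy (5)·f(k+1) − (1)·f(k) = k**2 + 5*k/2 + 11/12.
Bound: deg f ≤ 2.
Coefficient equations give f(k) = (3*k**2 - 1)/12.
Get s_k = R·t_k = 5**k*(3*k**2 - 1) with R(k) = B(k−1)f(k)/C(k) = (3*k**2 - 1)/(12*k**2 + 30*k + 11).
Verify: 5**k*(12*k**2 + 30*k + 11) matches t_k.
Evaluate: s_(n+1) = 5**(n + 1)*(3*n**2 + 6*n + 2); subtract s_(0) = -1 ⇒ S(n) = 15*5**n*n**2 + 30*5**n*n + 10*5**n + 1.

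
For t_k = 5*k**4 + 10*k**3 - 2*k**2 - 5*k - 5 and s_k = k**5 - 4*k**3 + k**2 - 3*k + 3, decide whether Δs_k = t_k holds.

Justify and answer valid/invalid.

valid; difference matches t_k

s_(k+1) = -3*k + (k + 1)**5 - 4*(k + 1)**3 + (k + 1)**2
s_(k+1) − s_k = 5*k**4 + 10*k**3 - 2*k**2 - 5*k - 5
(s_(k+1) − s_k) − t_k = 0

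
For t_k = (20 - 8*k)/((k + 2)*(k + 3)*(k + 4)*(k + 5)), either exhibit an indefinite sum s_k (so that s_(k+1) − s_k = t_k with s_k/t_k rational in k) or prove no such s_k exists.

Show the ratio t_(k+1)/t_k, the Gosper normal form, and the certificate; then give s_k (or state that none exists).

The ratio is (k + 2)*(2*k - 3)/((k + 6)*(2*k - 5)).
Gosper form: A/B · C(k+1)/C(k) with A=k + 2, B=k + 6, C=k - 5/2.
Solve (k + 2)·f(k+1) − (k + 5)·f(k) = k - 5/2.
deg f ≤ 3 (via 1,1,1).
Match coefficients ⇒ f(k) = -k*(k**2 + 9*k + 50)/48.
So s_k = (B(k−1)f/C)·t_k = (-k*(k + 5)*(k**2 + 9*k + 50)/(24*(2*k - 5)))·t_k = k*(k**2 + 9*k + 50)/(6*(k + 2)*(k + 3)*(k + 4)).
Δs = 4*(5 - 2*k)/(k**4 + 14*k**3 + 71*k**2 + 154*k + 120), as required.

s_k = k*(k**2 + 9*k + 50)/(6*(k + 2)*(k + 3)*(k + 4))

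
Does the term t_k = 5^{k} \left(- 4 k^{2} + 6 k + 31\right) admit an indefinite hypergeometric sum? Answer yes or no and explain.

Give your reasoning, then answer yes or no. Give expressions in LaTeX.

Compute t_(k+1)/t_k: get 5*(4*k**2 + 2*k - 33)/(4*k**2 - 6*k - 31).
So A=5 and B=1, with C=k**2 - 3*k/2 - 31/4.
Need (5)·f(k+1) − (1)·f(k) = k**2 - 3*k/2 - 31/4.
From deg A=0, deg B=0, deg C=2: d=2.
Match coefficients ⇒ f(k) = (k**2 - 4*k - 4)/4.
So s_k = (B(k−1)f/C)·t_k = ((k**2 - 4*k - 4)/(4*k**2 - 6*k - 31))·t_k = 5**k*(-k**2 + 4*k + 4).
Δs = 5**k*(-4*k**2 + 6*k + 31), as required.

Yes. s_k = 5^{k} \left(- k^{2} + 4 k + 4\right).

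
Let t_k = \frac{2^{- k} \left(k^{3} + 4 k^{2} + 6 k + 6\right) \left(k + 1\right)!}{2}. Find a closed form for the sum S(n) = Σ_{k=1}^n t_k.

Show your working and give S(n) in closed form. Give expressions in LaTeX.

S(n) = 2^{- n - 1} \left(- 2^{n + 2} + n^{4} n! + 7 n^{3} n! + 16 n^{2} n! + 14 n n! + 4 n!\right)

Ratio r(k) = (k**4 + 9*k**3 + 31*k**2 + 51*k + 34)/(2*(k**3 + 4*k**2 + 6*k + 6)).
Gosper form: A/B · C(k+1)/C(k) with A=k/2 + 1, B=1, C=k**3 + 4*k**2 + 6*k + 6.
Key eq: (k/2 + 1)·f(k+1) = (1)·f(k) + (k**3 + 4*k**2 + 6*k + 6).
Bound: deg f ≤ 2.
A polynomial solution: f(k) = 2*(k**2 + 2*k - 1).
Then R = B(k−1)f/C = 2*(k**2 + 2*k - 1)/(k**3 + 4*k**2 + 6*k + 6), so s_k = R(k)·t_k = (k**2 + 2*k - 1)*factorial(k + 1)/2**k.
Verify: (k**3 + 4*k**2 + 6*k + 6)*factorial(k + 1)/(2*2**k) matches t_k.
s_(n+1) = 2**(-n - 1)*(n**2 + 4*n + 2)*factorial(n + 2) and s_(1) = 2, so S(n) = 2**(-n - 1)*(-2**(n + 2) + n**4*factorial(n) + 7*n**3*factorial(n) + 16*n**2*factorial(n) + 14*n*factorial(n) + 4*factorial(n)).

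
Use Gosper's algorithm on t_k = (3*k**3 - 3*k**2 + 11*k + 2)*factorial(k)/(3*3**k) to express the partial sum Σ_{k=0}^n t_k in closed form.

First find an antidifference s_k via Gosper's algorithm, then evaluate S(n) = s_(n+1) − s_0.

S(n) = 3**(-n - 1)*(3**(n + 1) + 3*n**3*factorial(n) + 6*n**2*factorial(n) + 2*n*factorial(n) - factorial(n))

The ratio is (3*k**4 + 9*k**3 + 20*k**2 + 27*k + 13)/(3*(3*k**3 - 3*k**2 + 11*k + 2)).
A = k/3 + 1/3, B = 1, C = k**3 - k**2 + 11*k/3 + 2/3.
Need (k/3 + 1/3)·f(k+1) − (1)·f(k) = k**3 - k**2 + 11*k/3 + 2/3.
deg f ≤ 2 (via 1,0,3).
Match coefficients ⇒ f(k) = 3*k**2 - 3*k - 1.
R(k) = B(k−1)·f(k)/C(k) = 3*(3*k**2 - 3*k - 1)/(3*k**3 - 3*k**2 + 11*k + 2); s_k = R·t_k = (3*k**2 - 3*k - 1)*factorial(k)/3**k.
Δs = (3*k**3 - 3*k**2 + 11*k + 2)*factorial(k)/(3*3**k), as required.
Σ_(k=0)^n t_k = s_(n+1) − s_(0) = (3**(-n - 1)*(3*n**2 + 3*n - 1)*factorial(n + 1)) − (-1), i.e. 3**(-n - 1)*(3**(n + 1) + 3*n**3*factorial(n) + 6*n**2*factorial(n) + 2*n*factorial(n) - factorial(n)).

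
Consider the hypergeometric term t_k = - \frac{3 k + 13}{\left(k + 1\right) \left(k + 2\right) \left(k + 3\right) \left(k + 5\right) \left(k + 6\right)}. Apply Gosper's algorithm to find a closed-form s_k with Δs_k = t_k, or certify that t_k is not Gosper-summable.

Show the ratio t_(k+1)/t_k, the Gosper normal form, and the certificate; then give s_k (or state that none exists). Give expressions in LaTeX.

s_k = \frac{k \left(- k^{2} - 8 k - 17\right)}{10 \left(k^{3} + 8 k^{2} + 17 k + 10\right)}

r(k) = (k + 1)*(k + 5)*(3*k + 16)/((k + 4)*(k + 7)*(3*k + 13)) after simplifying.
A = k + 1, B = k + 7, C = k**2 + 25*k/3 + 52/3.
Solve (k + 1)·f(k+1) − (k + 6)·f(k) = k**2 + 25*k/3 + 52/3.
From deg A=1, deg B=1, deg C=2: d=5.
Coefficient equations give f(k) = k*(k + 3)*(k + 4)*(k**2 + 8*k + 17)/30.
Certificate R = B(k−1)f/C = k*(k + 3)*(k + 6)*(k**2 + 8*k + 17)/(10*(3*k + 13)) gives s_k = k*(-k**2 - 8*k - 17)/(10*(k**3 + 8*k**2 + 17*k + 10)).
s_(k+1) − s_k = (-3*k - 13)/(k**5 + 17*k**4 + 107*k**3 + 307*k**2 + 396*k + 180) = t_k.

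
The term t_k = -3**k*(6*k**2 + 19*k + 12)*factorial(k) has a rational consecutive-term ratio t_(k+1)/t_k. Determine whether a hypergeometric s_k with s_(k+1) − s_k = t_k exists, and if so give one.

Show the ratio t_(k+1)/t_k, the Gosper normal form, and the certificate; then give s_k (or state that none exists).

s_k = -3**k*(2*k + 3)*factorial(k)

Step 1: r(k) = 3*(6*k**3 + 37*k**2 + 68*k + 37)/(6*k**2 + 19*k + 12).
Take A(k)=3*k + 3, B(k)=1, C(k)=k**2 + 19*k/6 + 2.
Solve (3*k + 3)·f(k+1) − (1)·f(k) = k**2 + 19*k/6 + 2.
Degrees (1,0,2) ⇒ d ≤ 1.
Solving with deg f ≤ 1: f(k) = (2*k + 3)/6.
Then R = B(k−1)f/C = (2*k + 3)/(6*k**2 + 19*k + 12), so s_k = R(k)·t_k = -3**k*(2*k + 3)*factorial(k).
Check: Δs_k = -3**k*(6*k**2 + 19*k + 12)*factorial(k). ✓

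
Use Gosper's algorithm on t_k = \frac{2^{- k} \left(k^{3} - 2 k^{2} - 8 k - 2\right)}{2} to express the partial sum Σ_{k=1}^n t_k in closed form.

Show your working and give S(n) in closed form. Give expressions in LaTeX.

S(n) = 2^{- n - 1} \left(- 2^{n + 2} - n^{3} - 4 n^{2} - 2 n + 4\right)

t_(k+1)/t_k = (k**3 + k**2 - 9*k - 11)/(2*(k**3 - 2*k**2 - 8*k - 2)).
Normal form (A,B,C) = (1/2, 1, k**3 - 2*k**2 - 8*k - 2).
Solve (1/2)·f(k+1) − (1)·f(k) = k**3 - 2*k**2 - 8*k - 2.
From deg A=0, deg B=0, deg C=3: d=3.
Match coefficients ⇒ f(k) = -2*(k + 1)*(k**2 - 3).
R(k) = B(k−1)·f(k)/C(k) = -2*(k + 1)*(k**2 - 3)/(k**3 - 2*k**2 - 8*k - 2); s_k = R·t_k = (-k**3 - k**2 + 3*k + 3)/2**k.
s_(k+1) − s_k = (k**3 - 2*k**2 - 8*k - 2)/(2*2**k) = t_k.
Evaluate: s_(n+1) = 2**(-n - 1)*(-n**3 - 4*n**2 - 2*n + 4); subtract s_(1) = 2 ⇒ S(n) = 2**(-n - 1)*(-2**(n + 2) - n**3 - 4*n**2 - 2*n + 4).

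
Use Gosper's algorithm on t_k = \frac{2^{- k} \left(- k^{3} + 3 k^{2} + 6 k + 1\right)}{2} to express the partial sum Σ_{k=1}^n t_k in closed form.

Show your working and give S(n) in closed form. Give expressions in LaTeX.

S(n) = 2^{- n - 1} \left(5 \cdot 2^{n} + n^{3} + 3 n^{2} - 5\right)

t_(k+1)/t_k = (k**3 - 9*k - 9)/(2*(k**3 - 3*k**2 - 6*k - 1)).
So A=1/2 and B=1, with C=k**3 - 3*k**2 - 6*k - 1.
Need (1/2)·f(k+1) − (1)·f(k) = k**3 - 3*k**2 - 6*k - 1.
Bound: deg f ≤ 3.
Match coefficients ⇒ f(k) = -2*(k**3 - 3*k - 3).
Then R = B(k−1)f/C = -2*(k**3 - 3*k - 3)/(k**3 - 3*k**2 - 6*k - 1), so s_k = R(k)·t_k = (k**3 - 3*k - 3)/2**k.
Verify: (-2*k**3 + 3*k + (k + 1)**3)/(2*2**k) matches t_k.
Telescope: S(n) = s_(n+1) − s_(1) = 2**(-n - 1)*(n**3 + 3*n**2 - 5) − (-5/2) = 2**(-n - 1)*(5*2**n + n**3 + 3*n**2 - 5).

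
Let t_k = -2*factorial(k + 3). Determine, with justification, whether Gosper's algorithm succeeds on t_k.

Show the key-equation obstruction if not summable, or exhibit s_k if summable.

No; the degree bound rules out any f.

Compute t_(k+1)/t_k: get k + 4.
Take A(k)=k + 4, B(k)=1, C(k)=1.
Set up (k + 4)·f(k+1) − (1)·f(k) − (1) = 0.
deg f ≤ -1 (via 1,0,0).
Bound -1 < 0, so the key equation has no polynomial solution.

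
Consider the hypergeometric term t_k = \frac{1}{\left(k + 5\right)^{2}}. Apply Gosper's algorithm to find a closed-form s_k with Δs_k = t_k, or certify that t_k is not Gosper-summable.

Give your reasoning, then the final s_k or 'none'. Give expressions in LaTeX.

r(k) = (k + 5)**2/(k + 6)**2 after simplifying.
A = k**2 + 10*k + 25, B = k**2 + 12*k + 36, C = 1.
Set up (k**2 + 10*k + 25)·f(k+1) − (k**2 + 10*k + 25)·f(k) − (1) = 0.
deg f ≤ 0 (via 2,2,0).
f = c0 ⇒ A·f(k+1) − B(k−1)·f(k) − C = -1. The system {-1 = 0} is inconsistent; no antidifference.

none — t_k is not Gosper-summable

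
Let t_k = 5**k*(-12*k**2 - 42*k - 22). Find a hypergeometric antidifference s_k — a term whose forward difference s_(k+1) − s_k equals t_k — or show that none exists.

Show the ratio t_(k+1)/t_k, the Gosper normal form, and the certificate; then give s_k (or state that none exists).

Compute t_(k+1)/t_k: get 5*(6*k**2 + 33*k + 38)/(6*k**2 + 21*k + 11).
Factor: A=5; B=1; C=k**2 + 7*k/2 + 11/6.
Need (5)·f(k+1) − (1)·f(k) = k**2 + 7*k/2 + 11/6.
From deg A=0, deg B=0, deg C=2: d=2.
A polynomial solution: f(k) = (3*k**2 + 3*k - 2)/12.
Then R = B(k−1)f/C = (3*k**2 + 3*k - 2)/(2*(6*k**2 + 21*k + 11)), so s_k = R(k)·t_k = 5**k*(-3*k**2 - 3*k + 2).
s_(k+1) − s_k = 5**k*(-12*k**2 - 42*k - 22) = t_k.

s_k = 5**k*(-3*k**2 - 3*k + 2)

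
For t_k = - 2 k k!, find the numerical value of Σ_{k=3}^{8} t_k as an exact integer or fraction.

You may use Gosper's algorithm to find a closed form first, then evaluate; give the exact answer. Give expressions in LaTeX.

Ratio r(k) = (k + 1)**2/k.
Normal form (A,B,C) = (k + 1, 1, k).
Key eq: (k + 1)·f(k+1) = (1)·f(k) + (k).
Bound: deg f ≤ 0.
Solve for f: f(k) = 1 (degree 0 ≤ 0).
Then R = B(k−1)f/C = 1/k, so s_k = R(k)·t_k = -2*factorial(k).
Check: Δs_k = -2*k*factorial(k). ✓
Telescoping: Σ = s_(9) − s_(3) = -725760 − (-12) = -725748.

Σ = -725748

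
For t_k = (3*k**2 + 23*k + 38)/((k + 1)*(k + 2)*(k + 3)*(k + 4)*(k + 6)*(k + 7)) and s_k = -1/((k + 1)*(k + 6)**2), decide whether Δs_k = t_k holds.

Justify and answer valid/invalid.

s_(k+1) = -1/((k + 2)*(k + 7)**2)
s_(k+1) − s_k = -1/((k + 2)*(k + 7)**2) + 1/((k + 1)*(k + 6)**2)
(s_(k+1) − s_k) − t_k = 6*(-2*k**3 - 27*k**2 - 113*k - 142)/(k**8 + 36*k**7 + 548*k**6 + 4582*k**5 + 22863*k**4 + 69134*k**3 + 122412*k**2 + 114408*k + 42336)

Invalid: residual 6*(-2*k**3 - 27*k**2 - 113*k - 142)/(k**8 + 36*k**7 + 548*k**6 + 4582*k**5 + 22863*k**4 + 69134*k**3 + 122412*k**2 + 114408*k + 42336) ≠ 0.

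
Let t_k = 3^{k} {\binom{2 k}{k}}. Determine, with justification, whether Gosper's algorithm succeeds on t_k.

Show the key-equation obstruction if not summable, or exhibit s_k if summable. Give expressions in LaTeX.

No — key equation has no polynomial f.

r(k) = 6*(2*k + 1)/(k + 1) after simplifying.
Gosper form: A/B · C(k+1)/C(k) with A=12*k + 6, B=k + 1, C=1.
Set up (12*k + 6)·f(k+1) − (k)·f(k) − (1) = 0.
Bound: deg f ≤ -1.
deg f ≤ -1 is impossible — no certificate.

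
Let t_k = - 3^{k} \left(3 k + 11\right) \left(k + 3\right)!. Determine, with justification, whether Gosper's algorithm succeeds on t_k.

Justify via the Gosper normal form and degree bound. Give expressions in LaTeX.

t_(k+1)/t_k = 3*(k + 4)*(3*k + 14)/(3*k + 11).
Factor: A=3*k + 12; B=1; C=k + 11/3.
f must satisfy (3*k + 12)·f(k+1) − (1)·f(k) = k + 11/3.
From deg A=1, deg B=0, deg C=1: d=0.
Solve for f: f(k) = 1/3 (degree 0 ≤ 0).
R(k) = B(k−1)·f(k)/C(k) = 1/(3*k + 11); s_k = R·t_k = -3**k*factorial(k + 3).
s_(k+1) − s_k = -3**k*(3*k + 11)*factorial(k + 3) = t_k.

Yes. s_k = - 3^{k} \left(k + 3\right)!.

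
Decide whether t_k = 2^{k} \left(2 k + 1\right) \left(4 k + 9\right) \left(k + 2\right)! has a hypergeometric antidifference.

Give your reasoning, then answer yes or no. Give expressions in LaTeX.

Yes. s_k = 2^{k} \left(4 k - 3\right) \left(k + 2\right)!.

r(k) = 2*(k + 3)*(2*k + 3)*(4*k + 13)/((2*k + 1)*(4*k + 9)) after simplifying.
So A=2*k + 6 and B=1, with C=k**2 + 11*k/4 + 9/8.
f must satisfy (2*k + 6)·f(k+1) − (1)·f(k) = k**2 + 11*k/4 + 9/8.
From deg A=1, deg B=0, deg C=2: d=1.
Solve for f: f(k) = (4*k - 3)/8 (degree 1 ≤ 1).
Certificate R = B(k−1)f/C = (4*k - 3)/((2*k + 1)*(4*k + 9)) gives s_k = 2**k*(4*k - 3)*factorial(k + 2).
s_(k+1) − s_k = 2**k*(2*k + 1)*(4*k + 9)*factorial(k + 2) = t_k.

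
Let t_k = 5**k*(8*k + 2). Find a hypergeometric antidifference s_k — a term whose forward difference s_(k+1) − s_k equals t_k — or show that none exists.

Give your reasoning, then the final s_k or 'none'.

Ratio r(k) = 5*(4*k + 5)/(4*k + 1).
So A=5 and B=1, with C=k + 1/4.
Solve (5)·f(k+1) − (1)·f(k) = k + 1/4.
From deg A=0, deg B=0, deg C=1: d=1.
Coefficient equations give f(k) = (k - 1)/4.
Then R = B(k−1)f/C = (k - 1)/(4*k + 1), so s_k = R(k)·t_k = 2*5**k*(k - 1).
Check: Δs_k = 5**k*(8*k + 2). ✓

s_k = 2*5**k*(k - 1)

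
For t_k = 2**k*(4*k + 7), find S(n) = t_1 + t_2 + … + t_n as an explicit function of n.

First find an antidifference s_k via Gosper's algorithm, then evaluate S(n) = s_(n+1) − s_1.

S(n) = 8*2**n*n + 6*2**n - 6

t_(k+1)/t_k = 2*(4*k + 11)/(4*k + 7).
Gosper form: A/B · C(k+1)/C(k) with A=2, B=1, C=k + 7/4.
Set up (2)·f(k+1) − (1)·f(k) − (k + 7/4) = 0.
deg f ≤ 1 (via 0,0,1).
Solving with deg f ≤ 1: f(k) = (4*k - 1)/4.
R(k) = B(k−1)·f(k)/C(k) = (4*k - 1)/(4*k + 7); s_k = R·t_k = 2**k*(4*k - 1).
Δs = 2**k*(4*k + 7), as required.
Evaluate: s_(n+1) = 2**(n + 1)*(4*n + 3); subtract s_(1) = 6 ⇒ S(n) = 8*2**n*n + 6*2**n - 6.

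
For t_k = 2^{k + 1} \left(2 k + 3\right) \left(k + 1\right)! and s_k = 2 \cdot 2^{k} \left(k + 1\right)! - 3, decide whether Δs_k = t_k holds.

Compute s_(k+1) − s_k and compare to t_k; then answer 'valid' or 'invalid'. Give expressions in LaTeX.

Valid — Δs_k = t_k.

s_(k+1) = 2*2**(k + 1)*factorial(k + 2) - 3
s_(k+1) − s_k = 2**(k + 1)*(2*k + 3)*factorial(k + 1)
(s_(k+1) − s_k) − t_k = 0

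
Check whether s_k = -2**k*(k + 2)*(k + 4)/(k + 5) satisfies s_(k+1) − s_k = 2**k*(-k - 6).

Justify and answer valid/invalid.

Invalid: residual 3*2**k*(k**2 + 10*k + 26)/(k**2 + 11*k + 30) ≠ 0.

s_(k+1) = -2**(k + 1)*(k + 3)*(k + 5)/(k + 6)
s_(k+1) − s_k = 2**k*(-k**3 - 14*k**2 - 66*k - 102)/(k**2 + 11*k + 30)
(s_(k+1) − s_k) − t_k = 3*2**k*(k**2 + 10*k + 26)/(k**2 + 11*k + 30)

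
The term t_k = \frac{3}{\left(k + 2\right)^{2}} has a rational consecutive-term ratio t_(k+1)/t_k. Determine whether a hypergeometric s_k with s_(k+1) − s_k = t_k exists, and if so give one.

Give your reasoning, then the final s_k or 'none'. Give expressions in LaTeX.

t_(k+1)/t_k = (k + 2)**2/(k + 3)**2.
Gosper form: A/B · C(k+1)/C(k) with A=k**2 + 4*k + 4, B=k**2 + 6*k + 9, C=1.
Set up (k**2 + 4*k + 4)·f(k+1) − (k**2 + 4*k + 4)·f(k) − (1) = 0.
Degrees (2,2,0) ⇒ d ≤ 0.
f = c0 ⇒ A·f(k+1) − B(k−1)·f(k) − C = -1. The system {-1 = 0} is inconsistent; no antidifference.

none — t_k is not Gosper-summable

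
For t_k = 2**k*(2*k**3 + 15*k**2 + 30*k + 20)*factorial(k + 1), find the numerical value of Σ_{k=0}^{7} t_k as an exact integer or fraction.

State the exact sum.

t_(k+1)/t_k = 2*(2*k**4 + 25*k**3 + 108*k**2 + 199*k + 134)/(2*k**3 + 15*k**2 + 30*k + 20).
So A=2*k + 4 and B=1, with C=k**3 + 15*k**2/2 + 15*k + 10.
f must satisfy (2*k + 4)·f(k+1) − (1)·f(k) = k**3 + 15*k**2/2 + 15*k + 10.
d = 2 from the (1,0,3) case.
Coefficient equations give f(k) = k*(k + 4)/2.
So s_k = (B(k−1)f/C)·t_k = (k*(k + 4)/(2*k**3 + 15*k**2 + 30*k + 20))·t_k = 2**k*k*(k + 4)*factorial(k + 1).
Verify: 2**k*(2*k**3 + 15*k**2 + 30*k + 20)*factorial(k + 1) matches t_k.
Sum = s_(8) − s_(0); s_(8) = 8918138880, s_(0) = 0 ⇒ 8918138880.

Σ = 8918138880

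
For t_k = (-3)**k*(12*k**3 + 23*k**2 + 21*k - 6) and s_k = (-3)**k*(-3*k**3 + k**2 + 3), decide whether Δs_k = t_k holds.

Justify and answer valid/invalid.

valid (s_(k+1) − s_k reduces to t_k)

s_(k+1) = (-3)**(k + 1)*(-3*(k + 1)**3 + (k + 1)**2 + 3)
s_(k+1) − s_k = (-3)**k*(12*k**3 + 23*k**2 + 21*k - 6)
(s_(k+1) − s_k) − t_k = 0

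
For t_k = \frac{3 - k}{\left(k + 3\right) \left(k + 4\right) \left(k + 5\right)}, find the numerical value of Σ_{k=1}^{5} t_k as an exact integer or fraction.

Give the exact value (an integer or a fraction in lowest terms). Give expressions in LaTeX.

Compute t_(k+1)/t_k: get (k - 2)*(k + 3)/((k - 3)*(k + 6)).
Take A(k)=k + 3, B(k)=k + 6, C(k)=k - 3.
Key eq: (k + 3)·f(k+1) = (k + 5)·f(k) + (k - 3).
deg f ≤ 2 (via 1,1,1).
Solving with deg f ≤ 2: f(k) = -k.
So s_k = (B(k−1)f/C)·t_k = (-k*(k + 5)/(k - 3))·t_k = k/((k + 3)*(k + 4)).
Check: Δs_k = (3 - k)/(k**3 + 12*k**2 + 47*k + 60). ✓
Telescoping: Σ = s_(6) − s_(1) = 1/15 − (1/20) = 1/60.

Σ = 1/60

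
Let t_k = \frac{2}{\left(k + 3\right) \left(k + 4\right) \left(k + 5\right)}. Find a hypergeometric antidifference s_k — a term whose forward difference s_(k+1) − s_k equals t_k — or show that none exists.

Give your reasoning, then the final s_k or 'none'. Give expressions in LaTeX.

s_k = \frac{k \left(k + 7\right)}{12 \left(k + 3\right) \left(k + 4\right)}

Step 1: r(k) = (k + 3)/(k + 6).
Normal form (A,B,C) = (k + 3, k + 6, 1).
Key eq: (k + 3)·f(k+1) = (k + 5)·f(k) + (1).
Bound: deg f ≤ 2.
Solve for f: f(k) = k*(k + 7)/24 (degree 2 ≤ 2).
R(k) = B(k−1)·f(k)/C(k) = k*(k + 5)*(k + 7)/24; s_k = R·t_k = k*(k + 7)/(12*(k + 3)*(k + 4)).
Verify: 2/(k**3 + 12*k**2 + 47*k + 60) matches t_k.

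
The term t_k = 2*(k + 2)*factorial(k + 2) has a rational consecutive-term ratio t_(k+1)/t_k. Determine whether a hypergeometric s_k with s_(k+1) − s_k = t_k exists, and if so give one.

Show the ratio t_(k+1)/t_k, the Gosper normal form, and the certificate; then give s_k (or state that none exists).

s_k = 2*factorial(k + 2)

r(k) = (k + 3)**2/(k + 2) after simplifying.
Gosper form: A/B · C(k+1)/C(k) with A=k + 3, B=1, C=k + 2.
Set up (k + 3)·f(k+1) − (1)·f(k) − (k + 2) = 0.
d = 0 from the (1,0,1) case.
Match coefficients ⇒ f(k) = 1.
R(k) = B(k−1)·f(k)/C(k) = 1/(k + 2); s_k = R·t_k = 2*factorial(k + 2).
Verify: 2*(k + 2)*factorial(k + 2) matches t_k.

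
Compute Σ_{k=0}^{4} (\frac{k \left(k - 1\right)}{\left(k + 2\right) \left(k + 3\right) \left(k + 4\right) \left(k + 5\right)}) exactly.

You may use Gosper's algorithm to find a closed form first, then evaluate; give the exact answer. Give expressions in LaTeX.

r(k) = (k + 1)*(k + 2)/((k - 1)*(k + 6)) after simplifying.
A = k + 2, B = k + 6, C = k**2 - k.
Need (k + 2)·f(k+1) − (k + 5)·f(k) = k**2 - k.
Degrees (1,1,2) ⇒ d ≤ 3.
Solving with deg f ≤ 3: f(k) = k*(k - 2)*(k - 1)/12.
Get s_k = R·t_k = k*(k**2 - 3*k + 2)/(12*(k + 2)*(k + 3)*(k + 4)) with R(k) = B(k−1)f(k)/C(k) = (k - 2)*(k + 5)/12.
Check: Δs_k = k*(k - 1)/(k**4 + 14*k**3 + 71*k**2 + 154*k + 120). ✓
Sum = s_(5) − s_(0); s_(5) = 5/504, s_(0) = 0 ⇒ 5/504.

Σ = 5/504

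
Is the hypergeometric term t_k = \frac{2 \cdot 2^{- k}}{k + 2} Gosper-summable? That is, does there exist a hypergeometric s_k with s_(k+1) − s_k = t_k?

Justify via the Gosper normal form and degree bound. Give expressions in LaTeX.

No — negative degree bound, so no certificate f.

t_(k+1)/t_k = (k + 2)/(2*(k + 3)).
Take A(k)=k/2 + 1, B(k)=k + 3, C(k)=1.
Need (k/2 + 1)·f(k+1) − (k + 2)·f(k) = 1.
d = -1 from the (1,1,0) case.
Bound -1 < 0, so the key equation has no polynomial solution.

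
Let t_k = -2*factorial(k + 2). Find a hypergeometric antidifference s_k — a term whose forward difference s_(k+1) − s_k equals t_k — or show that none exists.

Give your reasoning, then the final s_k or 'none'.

no hypergeometric antidifference exists

Step 1: r(k) = k + 3.
So A=k + 3 and B=1, with C=1.
Solve (k + 3)·f(k+1) − (1)·f(k) = 1.
From deg A=1, deg B=0, deg C=0: d=-1.
deg f ≤ -1 is impossible — no certificate.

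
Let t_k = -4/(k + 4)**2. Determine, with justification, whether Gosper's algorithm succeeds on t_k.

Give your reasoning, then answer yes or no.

Compute t_(k+1)/t_k: get (k + 4)**2/(k + 5)**2.
A = k**2 + 8*k + 16, B = k**2 + 10*k + 25, C = 1.
Set up (k**2 + 8*k + 16)·f(k+1) − (k**2 + 8*k + 16)·f(k) − (1) = 0.
From deg A=2, deg B=2, deg C=0: d=0.
Generic f = c0 gives residual -1; -1 = 0 cannot hold, so t_k is not Gosper-summable.

No — t_k has no hypergeometric antidifference.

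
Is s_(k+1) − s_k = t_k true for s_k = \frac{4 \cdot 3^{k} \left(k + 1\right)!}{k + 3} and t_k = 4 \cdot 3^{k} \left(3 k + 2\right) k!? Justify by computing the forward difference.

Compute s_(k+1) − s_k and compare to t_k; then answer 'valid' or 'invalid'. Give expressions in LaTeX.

Invalid: residual - \frac{8 \cdot 3^{k} \left(3 k^{2} + 11 k + 5\right) k!}{\left(k + 3\right) \left(k + 4\right)} ≠ 0.

s_(k+1) = 12*3**k*factorial(k + 2)/(k + 4)
s_(k+1) − s_k = 4*3**k*(3*k**2 + 14*k + 14)*factorial(k + 1)/((k + 3)*(k + 4))
(s_(k+1) − s_k) − t_k = -8*3**k*(3*k**2 + 11*k + 5)*factorial(k)/((k + 3)*(k + 4))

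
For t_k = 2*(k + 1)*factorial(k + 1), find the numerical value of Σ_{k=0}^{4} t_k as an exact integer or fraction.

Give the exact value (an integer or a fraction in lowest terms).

Step 1: r(k) = (k + 2)**2/(k + 1).
A = k + 2, B = 1, C = k + 1.
Key eq: (k + 2)·f(k+1) = (1)·f(k) + (k + 1).
deg f ≤ 0 (via 1,0,1).
Match coefficients ⇒ f(k) = 1.
So s_k = (B(k−1)f/C)·t_k = (1/(k + 1))·t_k = 2*factorial(k + 1).
Verify: 2*(k + 1)*factorial(k + 1) matches t_k.
Evaluate s at k=5 and k=0: 1440 and 2; difference 1438.

Σ = 1438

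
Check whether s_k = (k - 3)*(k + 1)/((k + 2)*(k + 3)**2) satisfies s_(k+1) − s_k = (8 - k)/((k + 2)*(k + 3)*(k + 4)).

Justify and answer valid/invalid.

Invalid: residual 4*(k**2 - 2*k - 18)/(k**5 + 16*k**4 + 101*k**3 + 314*k**2 + 480*k + 288) ≠ 0.

s_(k+1) = (k - 2)*(k + 2)/((k + 3)*(k + 4)**2)
s_(k+1) − s_k = (-(k - 3)*(k + 1)*(k + 4)**2 + (k - 2)*(k + 2)**2*(k + 3))/((k + 2)*(k + 3)**2*(k + 4)**2)
(s_(k+1) − s_k) − t_k = 4*(k**2 - 2*k - 18)/(k**5 + 16*k**4 + 101*k**3 + 314*k**2 + 480*k + 288)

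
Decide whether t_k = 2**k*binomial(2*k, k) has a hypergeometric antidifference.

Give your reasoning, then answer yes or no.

No — negative degree bound, so no certificate f.

Step 1: r(k) = 4*(2*k + 1)/(k + 1).
A = 8*k + 4, B = k + 1, C = 1.
Key eq: (8*k + 4)·f(k+1) = (k)·f(k) + (1).
From deg A=1, deg B=1, deg C=0: d=-1.
Negative degree bound (-1): no f exists, t_k not Gosper-summable.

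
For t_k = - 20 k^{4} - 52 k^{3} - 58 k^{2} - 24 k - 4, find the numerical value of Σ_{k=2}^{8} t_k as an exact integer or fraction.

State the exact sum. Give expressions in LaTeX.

Σ = -255402

Ratio r(k) = (10*k**4 + 66*k**3 + 167*k**2 + 188*k + 79)/(10*k**4 + 26*k**3 + 29*k**2 + 12*k + 2).
Normal form (A,B,C) = (1, 1, k**4 + 13*k**3/5 + 29*k**2/10 + 6*k/5 + 1/5).
Need (1)·f(k+1) − (1)·f(k) = k**4 + 13*k**3/5 + 29*k**2/10 + 6*k/5 + 1/5.
Bound: deg f ≤ 5.
Match coefficients ⇒ f(k) = k*(4*k**4 + 3*k**3 - 4*k + 1)/20.
Get s_k = R·t_k = k*(-4*k**4 - 3*k**3 + 4*k - 1) with R(k) = B(k−1)f(k)/C(k) = k*(4*k**4 + 3*k**3 - 4*k + 1)/(2*(10*k**4 + 26*k**3 + 29*k**2 + 12*k + 2)).
Check: Δs_k = -20*k**4 - 52*k**3 - 58*k**2 - 24*k - 4. ✓
Telescoping: Σ = s_(9) − s_(2) = -255564 − (-162) = -255402.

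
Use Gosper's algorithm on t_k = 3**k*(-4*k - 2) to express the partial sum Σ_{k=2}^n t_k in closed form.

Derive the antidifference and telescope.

Compute t_(k+1)/t_k: get 3*(2*k + 3)/(2*k + 1).
So A=3 and B=1, with C=k + 1/2.
Key eq: (3)·f(k+1) = (1)·f(k) + (k + 1/2).
d = 1 from the (0,0,1) case.
Solving with deg f ≤ 1: f(k) = (k - 1)/2.
So s_k = (B(k−1)f/C)·t_k = ((k - 1)/(2*k + 1))·t_k = 2*3**k*(1 - k).
Δs = 3**k*(-4*k - 2), as required.
Σ_(k=2)^n t_k = s_(n+1) − s_(2) = (-6*3**n*n) − (-18), i.e. -6*3**n*n + 18.

S(n) = -6*3**n*n + 18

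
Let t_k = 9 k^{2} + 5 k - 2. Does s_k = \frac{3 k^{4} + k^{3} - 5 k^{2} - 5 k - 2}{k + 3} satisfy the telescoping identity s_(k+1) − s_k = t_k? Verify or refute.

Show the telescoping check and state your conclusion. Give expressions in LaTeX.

Invalid: residual \frac{4 \left(- 3 k^{3} - 17 k^{2} - 8 k + 2\right)}{k^{2} + 7 k + 12} ≠ 0.

s_(k+1) = (3*k**4 + 13*k**3 + 16*k**2 - 8)/(k + 4)
s_(k+1) − s_k = (9*k**4 + 56*k**3 + 73*k**2 + 14*k - 16)/(k**2 + 7*k + 12)
(s_(k+1) − s_k) − t_k = 4*(-3*k**3 - 17*k**2 - 8*k + 2)/(k**2 + 7*k + 12)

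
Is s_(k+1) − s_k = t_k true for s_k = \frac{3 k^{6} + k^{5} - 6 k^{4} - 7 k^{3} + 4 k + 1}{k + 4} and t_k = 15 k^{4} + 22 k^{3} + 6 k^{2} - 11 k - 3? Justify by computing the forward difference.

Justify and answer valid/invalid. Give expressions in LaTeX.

Invalid: residual \frac{3 \left(- 12 k^{5} - 84 k^{4} - 98 k^{3} - 16 k^{2} + 50 k + 13\right)}{k^{2} + 9 k + 20} ≠ 0.

s_(k+1) = (4*k + 3*(k + 1)**6 + (k + 1)**5 - 6*(k + 1)**4 - 7*(k + 1)**3 + 5)/(k + 5)
s_(k+1) − s_k = (15*k**6 + 121*k**5 + 252*k**4 + 189*k**3 - 30*k**2 - 97*k - 21)/(k**2 + 9*k + 20)
(s_(k+1) − s_k) − t_k = 3*(-12*k**5 - 84*k**4 - 98*k**3 - 16*k**2 + 50*k + 13)/(k**2 + 9*k + 20)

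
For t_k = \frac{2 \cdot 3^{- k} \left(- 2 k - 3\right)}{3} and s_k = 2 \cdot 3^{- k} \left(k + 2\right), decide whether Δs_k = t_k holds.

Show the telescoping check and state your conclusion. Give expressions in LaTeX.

s_(k+1) = 2*(k + 3)/(3*3**k)
s_(k+1) − s_k = 2*(-2*k - 3)/(3*3**k)
(s_(k+1) − s_k) − t_k = 0

Valid — Δs_k = t_k.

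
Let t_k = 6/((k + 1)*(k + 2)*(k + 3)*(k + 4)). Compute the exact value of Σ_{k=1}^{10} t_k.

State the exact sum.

r(k) = (k + 1)/(k + 5) after simplifying.
A = k + 1, B = k + 5, C = 1.
f must satisfy (k + 1)·f(k+1) − (k + 4)·f(k) = 1.
Bound: deg f ≤ 3.
Solving with deg f ≤ 3: f(k) = k*(k**2 + 6*k + 11)/18.
R(k) = B(k−1)·f(k)/C(k) = k*(k + 4)*(k**2 + 6*k + 11)/18; s_k = R·t_k = k*(k**2 + 6*k + 11)/(3*(k + 1)*(k + 2)*(k + 3)).
Δs = 6/(k**4 + 10*k**3 + 35*k**2 + 50*k + 24), as required.
Telescoping: Σ = s_(11) − s_(1) = 121/364 − (1/4) = 15/182.

Σ = 15/182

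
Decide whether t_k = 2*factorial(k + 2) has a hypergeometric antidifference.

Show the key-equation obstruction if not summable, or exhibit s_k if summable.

No; the degree bound rules out any f.

r(k) = k + 3 after simplifying.
A = k + 3, B = 1, C = 1.
Solve (k + 3)·f(k+1) − (1)·f(k) = 1.
Bound: deg f ≤ -1.
d = -1 < 0 ⇒ no nonzero polynomial f; not summable.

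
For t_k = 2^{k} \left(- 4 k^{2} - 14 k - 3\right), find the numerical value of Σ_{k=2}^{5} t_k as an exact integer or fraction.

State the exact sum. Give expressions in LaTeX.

Step 1: r(k) = 2*(4*k**2 + 22*k + 21)/(4*k**2 + 14*k + 3).
Gosper form: A/B · C(k+1)/C(k) with A=2, B=1, C=k**2 + 7*k/2 + 3/4.
Set up (2)·f(k+1) − (1)·f(k) − (k**2 + 7*k/2 + 3/4) = 0.
Degrees (0,0,2) ⇒ d ≤ 2.
Match coefficients ⇒ f(k) = (4*k**2 - 2*k - 1)/4.
Certificate R = B(k−1)f/C = (4*k**2 - 2*k - 1)/(4*k**2 + 14*k + 3) gives s_k = 2**k*(-4*k**2 + 2*k + 1).
Check: Δs_k = 2**k*(-4*k**2 - 14*k - 3). ✓
Sum = s_(6) − s_(2); s_(6) = -8384, s_(2) = -44 ⇒ -8340.

Σ = -8340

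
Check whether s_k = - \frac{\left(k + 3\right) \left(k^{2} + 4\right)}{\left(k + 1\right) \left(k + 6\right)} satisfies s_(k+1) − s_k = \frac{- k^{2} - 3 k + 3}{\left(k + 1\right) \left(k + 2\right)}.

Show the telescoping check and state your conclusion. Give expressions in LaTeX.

s_(k+1) = -(k + 4)*((k + 1)**2 + 4)/((k + 2)*(k + 7))
s_(k+1) − s_k = (-k**4 - 16*k**3 - 57*k**2 - 54*k + 48)/(k**4 + 16*k**3 + 83*k**2 + 152*k + 84)
(s_(k+1) − s_k) − t_k = 3*(7*k**2 + 11*k - 26)/(k**4 + 16*k**3 + 83*k**2 + 152*k + 84)

Invalid: residual \frac{3 \left(7 k^{2} + 11 k - 26\right)}{k^{4} + 16 k^{3} + 83 k^{2} + 152 k + 84} ≠ 0.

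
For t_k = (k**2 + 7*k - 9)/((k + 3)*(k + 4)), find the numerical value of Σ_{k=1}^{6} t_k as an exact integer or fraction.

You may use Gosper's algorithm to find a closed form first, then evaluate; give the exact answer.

Σ = 57/20

t_(k+1)/t_k = (k + 3)*(7*k + (k + 1)**2 - 2)/((k + 5)*(k**2 + 7*k - 9)).
So A=k + 3 and B=k + 5, with C=k**2 + 7*k - 9.
Need (k + 3)·f(k+1) − (k + 4)·f(k) = k**2 + 7*k - 9.
Bound: deg f ≤ 2.
Match coefficients ⇒ f(k) = k*(k - 4).
Then R = B(k−1)f/C = k*(k - 4)*(k + 4)/(k**2 + 7*k - 9), so s_k = R(k)·t_k = k*(k - 4)/(k + 3).
Δs = (k**2 + 7*k - 9)/(k**2 + 7*k + 12), as required.
Telescoping: Σ = s_(7) − s_(1) = 21/10 − (-3/4) = 57/20.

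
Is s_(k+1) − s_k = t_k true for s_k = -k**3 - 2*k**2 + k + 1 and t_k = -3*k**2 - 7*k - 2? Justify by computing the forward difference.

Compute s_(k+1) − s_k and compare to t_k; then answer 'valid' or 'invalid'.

s_(k+1) = k - (k + 1)**3 - 2*(k + 1)**2 + 2
s_(k+1) − s_k = -3*k**2 - 7*k - 2
(s_(k+1) − s_k) − t_k = 0

valid; difference matches t_k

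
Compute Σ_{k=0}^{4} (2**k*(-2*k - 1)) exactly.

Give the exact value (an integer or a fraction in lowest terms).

r(k) = 2*(2*k + 3)/(2*k + 1) after simplifying.
Normal form (A,B,C) = (2, 1, k + 1/2).
Need (2)·f(k+1) − (1)·f(k) = k + 1/2.
Bound: deg f ≤ 1.
A polynomial solution: f(k) = (2*k - 3)/2.
Get s_k = R·t_k = 2**k*(3 - 2*k) with R(k) = B(k−1)f(k)/C(k) = (2*k - 3)/(2*k + 1).
s_(k+1) − s_k = 2**k*(-2*k - 1) = t_k.
Σ_(k=0)^(4) t_k = s_(5) − s_(0) = -224 − (3) = -227.

Σ = -227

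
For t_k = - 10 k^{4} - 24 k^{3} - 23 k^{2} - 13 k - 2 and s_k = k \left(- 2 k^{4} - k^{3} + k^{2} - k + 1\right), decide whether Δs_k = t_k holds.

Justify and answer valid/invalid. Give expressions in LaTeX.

valid (s_(k+1) − s_k reduces to t_k)

s_(k+1) = -(k + 1)*(k + 2*(k + 1)**4 + (k + 1)**3 - (k + 1)**2)
s_(k+1) − s_k = -10*k**4 - 24*k**3 - 23*k**2 - 13*k - 2
(s_(k+1) − s_k) − t_k = 0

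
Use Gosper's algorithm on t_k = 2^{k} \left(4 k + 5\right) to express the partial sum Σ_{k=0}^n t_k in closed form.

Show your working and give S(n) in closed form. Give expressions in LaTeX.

S(n) = 2^{n + 1} + 2^{n + 3} n + 3

The ratio is 2*(4*k + 9)/(4*k + 5).
So A=2 and B=1, with C=k + 5/4.
f must satisfy (2)·f(k+1) − (1)·f(k) = k + 5/4.
From deg A=0, deg B=0, deg C=1: d=1.
A polynomial solution: f(k) = (4*k - 3)/4.
So s_k = (B(k−1)f/C)·t_k = ((4*k - 3)/(4*k + 5))·t_k = 2**k*(4*k - 3).
Check: Δs_k = 2**k*(4*k + 5). ✓
Evaluate: s_(n+1) = 2**(n + 1)*(4*n + 1); subtract s_(0) = -3 ⇒ S(n) = 2**(n + 1) + 2**(n + 3)*n + 3.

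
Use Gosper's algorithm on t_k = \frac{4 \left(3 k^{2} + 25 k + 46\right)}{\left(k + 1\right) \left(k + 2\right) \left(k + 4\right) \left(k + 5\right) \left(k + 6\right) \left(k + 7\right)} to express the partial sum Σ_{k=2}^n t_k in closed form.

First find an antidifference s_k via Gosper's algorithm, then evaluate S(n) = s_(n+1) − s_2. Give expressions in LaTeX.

Compute t_(k+1)/t_k: get (k + 1)*(k + 4)*(25*k + 3*(k + 1)**2 + 71)/((k + 3)*(k + 8)*(3*k**2 + 25*k + 46)).
Normal form (A,B,C) = (k + 1, k + 8, k**3 + 34*k**2/3 + 121*k/3 + 46).
Key eq: (k + 1)·f(k+1) = (k + 7)·f(k) + (k**3 + 34*k**2/3 + 121*k/3 + 46).
deg f ≤ 6 (via 1,1,3).
A polynomial solution: f(k) = k*(k + 2)*(k + 3)*(k + 5)*(k**2 + 11*k + 34)/72.
Then R = B(k−1)f/C = k*(k + 2)*(k + 5)*(k + 7)*(k**2 + 11*k + 34)/(24*(3*k**2 + 25*k + 46)), so s_k = R(k)·t_k = k*(k**2 + 11*k + 34)/(6*(k**3 + 11*k**2 + 34*k + 24)).
Check: Δs_k = 4*(3*k**2 + 25*k + 46)/(k**6 + 25*k**5 + 247*k**4 + 1219*k**3 + 3112*k**2 + 3796*k + 1680). ✓
Σ_(k=2)^n t_k = s_(n+1) − s_(2) = ((n**3 + 14*n**2 + 59*n + 46)/(6*(n**3 + 14*n**2 + 59*n + 70))) − (5/36), i.e. (n**3 + 14*n**2 + 59*n - 74)/(36*(n**3 + 14*n**2 + 59*n + 70)).

S(n) = \frac{n^{3} + 14 n^{2} + 59 n - 74}{36 \left(n^{3} + 14 n^{2} + 59 n + 70\right)}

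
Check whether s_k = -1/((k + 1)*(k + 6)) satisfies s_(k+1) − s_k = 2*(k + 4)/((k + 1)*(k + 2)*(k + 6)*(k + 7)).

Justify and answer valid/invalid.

Valid — Δs_k = t_k.

s_(k+1) = -1/((k + 2)*(k + 7))
s_(k+1) − s_k = 2*(k + 4)/(k**4 + 16*k**3 + 83*k**2 + 152*k + 84)
(s_(k+1) − s_k) − t_k = 0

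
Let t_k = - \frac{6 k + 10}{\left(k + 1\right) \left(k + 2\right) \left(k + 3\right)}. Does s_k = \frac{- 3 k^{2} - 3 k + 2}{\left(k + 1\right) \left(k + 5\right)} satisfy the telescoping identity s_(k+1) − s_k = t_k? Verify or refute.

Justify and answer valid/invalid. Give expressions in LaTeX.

Invalid: residual \frac{3 \left(- 3 k^{3} - 6 k^{2} + 33 k + 56\right)}{k^{5} + 17 k^{4} + 107 k^{3} + 307 k^{2} + 396 k + 180} ≠ 0.

s_(k+1) = (-3*k - 3*(k + 1)**2 - 1)/((k + 2)*(k + 6))
s_(k+1) − s_k = (-15*k**2 - 49*k - 44)/(k**4 + 14*k**3 + 65*k**2 + 112*k + 60)
(s_(k+1) − s_k) − t_k = 3*(-3*k**3 - 6*k**2 + 33*k + 56)/(k**5 + 17*k**4 + 107*k**3 + 307*k**2 + 396*k + 180)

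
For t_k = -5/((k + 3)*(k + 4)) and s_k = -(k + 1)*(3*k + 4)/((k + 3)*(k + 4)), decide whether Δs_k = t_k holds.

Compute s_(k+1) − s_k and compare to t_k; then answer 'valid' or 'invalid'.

s_(k+1) = -(k + 2)*(3*k + 7)/((k + 4)*(k + 5))
s_(k+1) − s_k = 2*(-7*k - 11)/(k**3 + 12*k**2 + 47*k + 60)
(s_(k+1) − s_k) − t_k = 3*(1 - 3*k)/(k**3 + 12*k**2 + 47*k + 60)

Invalid: residual 3*(1 - 3*k)/(k**3 + 12*k**2 + 47*k + 60) ≠ 0.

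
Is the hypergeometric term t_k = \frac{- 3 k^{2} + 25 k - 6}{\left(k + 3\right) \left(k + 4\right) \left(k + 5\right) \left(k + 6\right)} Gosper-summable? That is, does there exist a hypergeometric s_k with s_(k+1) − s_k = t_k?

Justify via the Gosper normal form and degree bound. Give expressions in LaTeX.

Compute t_(k+1)/t_k: get -(k + 3)*(25*k - 3*(k + 1)**2 + 19)/((k + 7)*(3*k**2 - 25*k + 6)).
A = k + 3, B = k + 7, C = k**2 - 25*k/3 + 2.
Key eq: (k + 3)·f(k+1) = (k + 6)·f(k) + (k**2 - 25*k/3 + 2).
deg f ≤ 3 (via 1,1,2).
Coefficient equations give f(k) = k*(k**2 - 48*k + 87)/60.
R(k) = B(k−1)·f(k)/C(k) = k*(k + 6)*(k**2 - 48*k + 87)/(20*(3*k**2 - 25*k + 6)); s_k = R·t_k = k*(-k**2 + 48*k - 87)/(20*(k + 3)*(k + 4)*(k + 5)).
Verify: (-3*k**2 + 25*k - 6)/(k**4 + 18*k**3 + 119*k**2 + 342*k + 360) matches t_k.

Yes. s_k = \frac{k \left(- k^{2} + 48 k - 87\right)}{20 \left(k + 3\right) \left(k + 4\right) \left(k + 5\right)}.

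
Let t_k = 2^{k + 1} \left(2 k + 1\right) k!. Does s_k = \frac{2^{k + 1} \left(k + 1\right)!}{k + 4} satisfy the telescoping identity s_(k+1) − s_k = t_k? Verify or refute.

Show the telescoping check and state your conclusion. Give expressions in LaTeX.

s_(k+1) = 2**(k + 2)*factorial(k + 2)/(k + 5)
s_(k+1) − s_k = 2**(k + 1)*(2*k**2 + 11*k + 11)*factorial(k + 1)/((k + 4)*(k + 5))
(s_(k+1) − s_k) − t_k = -6*2**k*(2*k**2 + 9*k + 3)*factorial(k)/((k + 4)*(k + 5))

Invalid: residual - \frac{6 \cdot 2^{k} \left(2 k^{2} + 9 k + 3\right) k!}{\left(k + 4\right) \left(k + 5\right)} ≠ 0.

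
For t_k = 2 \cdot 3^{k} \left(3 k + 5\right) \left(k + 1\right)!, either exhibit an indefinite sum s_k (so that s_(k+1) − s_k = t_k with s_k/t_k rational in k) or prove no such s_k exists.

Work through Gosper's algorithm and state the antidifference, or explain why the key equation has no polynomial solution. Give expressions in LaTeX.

r(k) = 3*(k + 2)*(3*k + 8)/(3*k + 5) after simplifying.
Take A(k)=3*k + 6, B(k)=1, C(k)=k + 5/3.
Need (3*k + 6)·f(k+1) − (1)·f(k) = k + 5/3.
From deg A=1, deg B=0, deg C=1: d=0.
A polynomial solution: f(k) = 1/3.
So s_k = (B(k−1)f/C)·t_k = (1/(3*k + 5))·t_k = 2*3**k*factorial(k + 1).
Verify: 2*3**k*(3*k + 5)*factorial(k + 1) matches t_k.

s_k = 2 \cdot 3^{k} \left(k + 1\right)!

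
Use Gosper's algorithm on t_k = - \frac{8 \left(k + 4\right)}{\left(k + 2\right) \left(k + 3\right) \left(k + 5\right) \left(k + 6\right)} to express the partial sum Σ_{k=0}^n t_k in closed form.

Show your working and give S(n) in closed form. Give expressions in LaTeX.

S(n) = \frac{2 \left(- n^{2} - 9 n - 8\right)}{5 \left(n^{2} + 9 n + 18\right)}

Step 1: r(k) = (k + 2)*(k + 5)**2/((k + 4)**2*(k + 7)).
Factor: A=k + 2; B=k + 7; C=k**2 + 8*k + 16.
Solve (k + 2)·f(k+1) − (k + 6)·f(k) = k**2 + 8*k + 16.
deg f ≤ 4 (via 1,1,2).
Solving with deg f ≤ 4: f(k) = k*(k + 3)*(k + 4)*(k + 7)/20.
Get s_k = R·t_k = 2*k*(-k - 7)/(5*(k**2 + 7*k + 10)) with R(k) = B(k−1)f(k)/C(k) = k*(k + 3)*(k + 6)*(k + 7)/(20*(k + 4)).
s_(k+1) − s_k = 8*(-k - 4)/(k**4 + 16*k**3 + 91*k**2 + 216*k + 180) = t_k.
Σ_(k=0)^n t_k = s_(n+1) − s_(0) = (2*(-n**2 - 9*n - 8)/(5*(n**2 + 9*n + 18))) − (0), i.e. 2*(-n**2 - 9*n - 8)/(5*(n**2 + 9*n + 18)).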